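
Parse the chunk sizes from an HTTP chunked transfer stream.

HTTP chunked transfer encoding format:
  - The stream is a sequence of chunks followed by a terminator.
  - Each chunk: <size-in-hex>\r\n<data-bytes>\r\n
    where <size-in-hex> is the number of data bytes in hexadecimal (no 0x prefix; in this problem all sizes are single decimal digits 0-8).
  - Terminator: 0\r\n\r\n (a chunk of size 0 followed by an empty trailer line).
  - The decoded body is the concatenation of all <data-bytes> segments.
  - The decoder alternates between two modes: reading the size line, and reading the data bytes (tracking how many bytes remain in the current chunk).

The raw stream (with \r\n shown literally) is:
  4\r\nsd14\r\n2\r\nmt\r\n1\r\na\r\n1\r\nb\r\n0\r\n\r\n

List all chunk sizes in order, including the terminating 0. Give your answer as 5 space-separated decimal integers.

Answer: 4 2 1 1 0

Derivation:
Chunk 1: stream[0..1]='4' size=0x4=4, data at stream[3..7]='sd14' -> body[0..4], body so far='sd14'
Chunk 2: stream[9..10]='2' size=0x2=2, data at stream[12..14]='mt' -> body[4..6], body so far='sd14mt'
Chunk 3: stream[16..17]='1' size=0x1=1, data at stream[19..20]='a' -> body[6..7], body so far='sd14mta'
Chunk 4: stream[22..23]='1' size=0x1=1, data at stream[25..26]='b' -> body[7..8], body so far='sd14mtab'
Chunk 5: stream[28..29]='0' size=0 (terminator). Final body='sd14mtab' (8 bytes)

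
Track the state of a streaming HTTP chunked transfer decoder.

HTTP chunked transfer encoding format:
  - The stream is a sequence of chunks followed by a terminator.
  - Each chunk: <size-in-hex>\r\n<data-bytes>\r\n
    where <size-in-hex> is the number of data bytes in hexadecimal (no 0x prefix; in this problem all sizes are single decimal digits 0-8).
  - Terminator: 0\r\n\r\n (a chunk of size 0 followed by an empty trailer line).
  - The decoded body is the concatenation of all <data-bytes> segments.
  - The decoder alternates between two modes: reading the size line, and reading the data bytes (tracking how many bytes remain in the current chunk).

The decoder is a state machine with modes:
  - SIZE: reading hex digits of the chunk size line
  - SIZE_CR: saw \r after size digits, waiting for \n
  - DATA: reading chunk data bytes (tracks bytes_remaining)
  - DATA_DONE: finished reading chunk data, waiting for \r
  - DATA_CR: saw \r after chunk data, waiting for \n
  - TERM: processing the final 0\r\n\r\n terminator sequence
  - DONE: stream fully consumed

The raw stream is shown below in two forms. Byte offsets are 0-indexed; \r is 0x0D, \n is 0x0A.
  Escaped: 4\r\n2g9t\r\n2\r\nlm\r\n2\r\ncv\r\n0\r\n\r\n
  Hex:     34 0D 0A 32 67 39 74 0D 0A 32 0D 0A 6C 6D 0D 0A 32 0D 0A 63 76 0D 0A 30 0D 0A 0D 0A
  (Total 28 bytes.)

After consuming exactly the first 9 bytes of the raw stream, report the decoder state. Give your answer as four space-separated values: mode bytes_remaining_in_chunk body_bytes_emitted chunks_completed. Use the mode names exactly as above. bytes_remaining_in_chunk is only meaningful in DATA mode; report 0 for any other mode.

Answer: SIZE 0 4 1

Derivation:
Byte 0 = '4': mode=SIZE remaining=0 emitted=0 chunks_done=0
Byte 1 = 0x0D: mode=SIZE_CR remaining=0 emitted=0 chunks_done=0
Byte 2 = 0x0A: mode=DATA remaining=4 emitted=0 chunks_done=0
Byte 3 = '2': mode=DATA remaining=3 emitted=1 chunks_done=0
Byte 4 = 'g': mode=DATA remaining=2 emitted=2 chunks_done=0
Byte 5 = '9': mode=DATA remaining=1 emitted=3 chunks_done=0
Byte 6 = 't': mode=DATA_DONE remaining=0 emitted=4 chunks_done=0
Byte 7 = 0x0D: mode=DATA_CR remaining=0 emitted=4 chunks_done=0
Byte 8 = 0x0A: mode=SIZE remaining=0 emitted=4 chunks_done=1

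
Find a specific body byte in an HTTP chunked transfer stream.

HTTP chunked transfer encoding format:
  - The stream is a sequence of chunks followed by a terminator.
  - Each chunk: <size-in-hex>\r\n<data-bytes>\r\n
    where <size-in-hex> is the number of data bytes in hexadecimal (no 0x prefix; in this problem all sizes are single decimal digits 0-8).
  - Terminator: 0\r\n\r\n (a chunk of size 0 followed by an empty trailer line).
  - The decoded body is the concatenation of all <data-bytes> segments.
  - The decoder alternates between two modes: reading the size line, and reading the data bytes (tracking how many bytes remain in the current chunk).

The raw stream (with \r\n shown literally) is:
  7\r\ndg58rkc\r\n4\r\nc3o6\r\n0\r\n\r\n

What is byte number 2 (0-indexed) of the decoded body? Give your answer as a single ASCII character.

Answer: 5

Derivation:
Chunk 1: stream[0..1]='7' size=0x7=7, data at stream[3..10]='dg58rkc' -> body[0..7], body so far='dg58rkc'
Chunk 2: stream[12..13]='4' size=0x4=4, data at stream[15..19]='c3o6' -> body[7..11], body so far='dg58rkcc3o6'
Chunk 3: stream[21..22]='0' size=0 (terminator). Final body='dg58rkcc3o6' (11 bytes)
Body byte 2 = '5'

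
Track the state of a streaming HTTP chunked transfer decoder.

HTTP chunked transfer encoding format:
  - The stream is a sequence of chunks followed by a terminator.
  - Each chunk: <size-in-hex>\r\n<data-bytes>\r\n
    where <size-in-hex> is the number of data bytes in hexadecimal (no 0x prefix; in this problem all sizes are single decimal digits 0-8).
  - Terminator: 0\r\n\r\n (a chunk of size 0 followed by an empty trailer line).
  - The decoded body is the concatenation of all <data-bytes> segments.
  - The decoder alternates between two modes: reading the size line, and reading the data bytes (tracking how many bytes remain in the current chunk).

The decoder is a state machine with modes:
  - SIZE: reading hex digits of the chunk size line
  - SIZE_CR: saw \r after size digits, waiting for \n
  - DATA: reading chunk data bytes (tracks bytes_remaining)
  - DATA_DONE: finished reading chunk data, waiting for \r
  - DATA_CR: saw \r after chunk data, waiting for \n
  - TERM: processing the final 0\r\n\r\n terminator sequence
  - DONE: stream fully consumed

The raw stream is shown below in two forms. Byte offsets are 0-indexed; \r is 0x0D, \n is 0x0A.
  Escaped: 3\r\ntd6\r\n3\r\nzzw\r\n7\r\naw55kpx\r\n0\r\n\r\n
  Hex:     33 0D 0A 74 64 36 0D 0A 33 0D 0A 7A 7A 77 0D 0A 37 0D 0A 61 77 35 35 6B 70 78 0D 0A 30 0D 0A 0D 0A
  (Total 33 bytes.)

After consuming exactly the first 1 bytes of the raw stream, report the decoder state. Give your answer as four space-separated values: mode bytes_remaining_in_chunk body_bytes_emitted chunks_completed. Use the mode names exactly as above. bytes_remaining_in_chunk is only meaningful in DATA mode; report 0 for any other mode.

Byte 0 = '3': mode=SIZE remaining=0 emitted=0 chunks_done=0

Answer: SIZE 0 0 0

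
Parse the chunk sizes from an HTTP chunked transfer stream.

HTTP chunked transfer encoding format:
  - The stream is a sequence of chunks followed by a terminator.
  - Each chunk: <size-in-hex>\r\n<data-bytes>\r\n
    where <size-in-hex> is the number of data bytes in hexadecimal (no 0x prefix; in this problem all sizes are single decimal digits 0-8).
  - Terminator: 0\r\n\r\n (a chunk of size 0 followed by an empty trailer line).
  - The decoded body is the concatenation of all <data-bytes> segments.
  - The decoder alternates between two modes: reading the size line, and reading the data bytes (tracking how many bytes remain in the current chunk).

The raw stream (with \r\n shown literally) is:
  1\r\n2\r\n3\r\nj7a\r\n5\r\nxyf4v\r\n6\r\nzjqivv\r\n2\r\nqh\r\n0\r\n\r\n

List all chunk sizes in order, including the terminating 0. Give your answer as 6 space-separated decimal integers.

Chunk 1: stream[0..1]='1' size=0x1=1, data at stream[3..4]='2' -> body[0..1], body so far='2'
Chunk 2: stream[6..7]='3' size=0x3=3, data at stream[9..12]='j7a' -> body[1..4], body so far='2j7a'
Chunk 3: stream[14..15]='5' size=0x5=5, data at stream[17..22]='xyf4v' -> body[4..9], body so far='2j7axyf4v'
Chunk 4: stream[24..25]='6' size=0x6=6, data at stream[27..33]='zjqivv' -> body[9..15], body so far='2j7axyf4vzjqivv'
Chunk 5: stream[35..36]='2' size=0x2=2, data at stream[38..40]='qh' -> body[15..17], body so far='2j7axyf4vzjqivvqh'
Chunk 6: stream[42..43]='0' size=0 (terminator). Final body='2j7axyf4vzjqivvqh' (17 bytes)

Answer: 1 3 5 6 2 0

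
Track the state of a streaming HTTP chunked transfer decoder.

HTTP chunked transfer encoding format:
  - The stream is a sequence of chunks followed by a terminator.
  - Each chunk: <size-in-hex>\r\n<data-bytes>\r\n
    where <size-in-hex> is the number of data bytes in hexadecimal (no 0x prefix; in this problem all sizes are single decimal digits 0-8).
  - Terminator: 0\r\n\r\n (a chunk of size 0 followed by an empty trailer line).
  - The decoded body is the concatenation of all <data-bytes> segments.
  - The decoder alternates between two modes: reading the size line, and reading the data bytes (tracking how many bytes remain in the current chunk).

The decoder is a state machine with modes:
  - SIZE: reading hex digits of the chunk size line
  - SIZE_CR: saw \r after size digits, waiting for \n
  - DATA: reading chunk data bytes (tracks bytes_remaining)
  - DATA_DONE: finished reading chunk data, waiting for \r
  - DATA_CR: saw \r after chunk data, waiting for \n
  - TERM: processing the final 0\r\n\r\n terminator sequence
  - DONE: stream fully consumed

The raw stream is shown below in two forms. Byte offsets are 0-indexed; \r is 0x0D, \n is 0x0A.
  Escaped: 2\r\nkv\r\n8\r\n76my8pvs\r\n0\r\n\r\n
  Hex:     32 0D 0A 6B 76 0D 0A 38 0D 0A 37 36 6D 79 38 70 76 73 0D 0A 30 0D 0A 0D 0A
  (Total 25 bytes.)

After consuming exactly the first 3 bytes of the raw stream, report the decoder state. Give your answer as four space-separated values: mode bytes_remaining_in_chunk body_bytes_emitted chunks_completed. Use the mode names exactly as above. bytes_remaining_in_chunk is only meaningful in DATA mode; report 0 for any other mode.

Byte 0 = '2': mode=SIZE remaining=0 emitted=0 chunks_done=0
Byte 1 = 0x0D: mode=SIZE_CR remaining=0 emitted=0 chunks_done=0
Byte 2 = 0x0A: mode=DATA remaining=2 emitted=0 chunks_done=0

Answer: DATA 2 0 0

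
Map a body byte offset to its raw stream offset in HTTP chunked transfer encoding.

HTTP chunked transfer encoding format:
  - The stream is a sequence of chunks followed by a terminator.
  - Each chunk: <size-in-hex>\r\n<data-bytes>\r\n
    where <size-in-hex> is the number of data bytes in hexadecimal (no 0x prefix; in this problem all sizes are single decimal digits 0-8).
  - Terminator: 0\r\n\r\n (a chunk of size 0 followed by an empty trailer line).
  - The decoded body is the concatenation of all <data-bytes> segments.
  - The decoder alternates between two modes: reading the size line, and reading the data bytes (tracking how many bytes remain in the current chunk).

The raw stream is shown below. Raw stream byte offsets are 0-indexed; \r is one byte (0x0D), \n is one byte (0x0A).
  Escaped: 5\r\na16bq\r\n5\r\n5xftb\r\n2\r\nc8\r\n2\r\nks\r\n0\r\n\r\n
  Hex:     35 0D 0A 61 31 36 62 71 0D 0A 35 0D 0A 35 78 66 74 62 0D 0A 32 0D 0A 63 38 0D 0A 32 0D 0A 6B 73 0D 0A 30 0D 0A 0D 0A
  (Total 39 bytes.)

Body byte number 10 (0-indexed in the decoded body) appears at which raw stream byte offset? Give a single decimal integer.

Answer: 23

Derivation:
Chunk 1: stream[0..1]='5' size=0x5=5, data at stream[3..8]='a16bq' -> body[0..5], body so far='a16bq'
Chunk 2: stream[10..11]='5' size=0x5=5, data at stream[13..18]='5xftb' -> body[5..10], body so far='a16bq5xftb'
Chunk 3: stream[20..21]='2' size=0x2=2, data at stream[23..25]='c8' -> body[10..12], body so far='a16bq5xftbc8'
Chunk 4: stream[27..28]='2' size=0x2=2, data at stream[30..32]='ks' -> body[12..14], body so far='a16bq5xftbc8ks'
Chunk 5: stream[34..35]='0' size=0 (terminator). Final body='a16bq5xftbc8ks' (14 bytes)
Body byte 10 at stream offset 23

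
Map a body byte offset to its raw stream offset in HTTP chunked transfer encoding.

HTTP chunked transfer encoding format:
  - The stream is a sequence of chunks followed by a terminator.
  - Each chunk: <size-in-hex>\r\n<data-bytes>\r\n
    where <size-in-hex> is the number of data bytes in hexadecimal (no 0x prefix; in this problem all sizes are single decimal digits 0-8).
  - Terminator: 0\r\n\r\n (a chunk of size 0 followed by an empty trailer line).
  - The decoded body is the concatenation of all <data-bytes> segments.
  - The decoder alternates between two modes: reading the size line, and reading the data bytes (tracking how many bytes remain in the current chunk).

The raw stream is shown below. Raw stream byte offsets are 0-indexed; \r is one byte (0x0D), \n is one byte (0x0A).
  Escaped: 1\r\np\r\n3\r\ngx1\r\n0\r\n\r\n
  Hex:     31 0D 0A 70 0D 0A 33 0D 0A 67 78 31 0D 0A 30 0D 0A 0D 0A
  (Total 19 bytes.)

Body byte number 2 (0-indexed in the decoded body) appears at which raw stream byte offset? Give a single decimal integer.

Answer: 10

Derivation:
Chunk 1: stream[0..1]='1' size=0x1=1, data at stream[3..4]='p' -> body[0..1], body so far='p'
Chunk 2: stream[6..7]='3' size=0x3=3, data at stream[9..12]='gx1' -> body[1..4], body so far='pgx1'
Chunk 3: stream[14..15]='0' size=0 (terminator). Final body='pgx1' (4 bytes)
Body byte 2 at stream offset 10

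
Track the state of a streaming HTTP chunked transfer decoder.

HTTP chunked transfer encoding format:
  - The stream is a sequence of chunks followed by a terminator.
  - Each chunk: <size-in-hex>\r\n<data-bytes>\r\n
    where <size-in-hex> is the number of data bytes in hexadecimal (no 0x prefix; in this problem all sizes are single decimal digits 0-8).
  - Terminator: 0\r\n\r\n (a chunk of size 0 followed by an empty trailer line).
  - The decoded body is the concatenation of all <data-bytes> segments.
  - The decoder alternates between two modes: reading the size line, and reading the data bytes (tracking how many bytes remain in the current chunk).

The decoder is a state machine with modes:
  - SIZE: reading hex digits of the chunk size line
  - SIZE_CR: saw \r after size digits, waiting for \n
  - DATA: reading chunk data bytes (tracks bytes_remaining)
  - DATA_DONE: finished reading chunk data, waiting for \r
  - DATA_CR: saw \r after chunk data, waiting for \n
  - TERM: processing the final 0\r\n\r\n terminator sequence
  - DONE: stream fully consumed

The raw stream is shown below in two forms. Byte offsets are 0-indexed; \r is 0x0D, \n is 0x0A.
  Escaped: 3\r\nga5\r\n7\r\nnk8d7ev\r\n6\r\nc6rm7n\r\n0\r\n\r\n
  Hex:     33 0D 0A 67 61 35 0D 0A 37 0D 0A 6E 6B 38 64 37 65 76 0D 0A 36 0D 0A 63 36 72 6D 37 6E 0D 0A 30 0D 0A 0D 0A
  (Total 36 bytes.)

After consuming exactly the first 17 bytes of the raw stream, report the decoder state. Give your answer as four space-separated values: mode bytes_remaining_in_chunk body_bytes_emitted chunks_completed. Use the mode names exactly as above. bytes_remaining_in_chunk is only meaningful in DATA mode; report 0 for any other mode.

Answer: DATA 1 9 1

Derivation:
Byte 0 = '3': mode=SIZE remaining=0 emitted=0 chunks_done=0
Byte 1 = 0x0D: mode=SIZE_CR remaining=0 emitted=0 chunks_done=0
Byte 2 = 0x0A: mode=DATA remaining=3 emitted=0 chunks_done=0
Byte 3 = 'g': mode=DATA remaining=2 emitted=1 chunks_done=0
Byte 4 = 'a': mode=DATA remaining=1 emitted=2 chunks_done=0
Byte 5 = '5': mode=DATA_DONE remaining=0 emitted=3 chunks_done=0
Byte 6 = 0x0D: mode=DATA_CR remaining=0 emitted=3 chunks_done=0
Byte 7 = 0x0A: mode=SIZE remaining=0 emitted=3 chunks_done=1
Byte 8 = '7': mode=SIZE remaining=0 emitted=3 chunks_done=1
Byte 9 = 0x0D: mode=SIZE_CR remaining=0 emitted=3 chunks_done=1
Byte 10 = 0x0A: mode=DATA remaining=7 emitted=3 chunks_done=1
Byte 11 = 'n': mode=DATA remaining=6 emitted=4 chunks_done=1
Byte 12 = 'k': mode=DATA remaining=5 emitted=5 chunks_done=1
Byte 13 = '8': mode=DATA remaining=4 emitted=6 chunks_done=1
Byte 14 = 'd': mode=DATA remaining=3 emitted=7 chunks_done=1
Byte 15 = '7': mode=DATA remaining=2 emitted=8 chunks_done=1
Byte 16 = 'e': mode=DATA remaining=1 emitted=9 chunks_done=1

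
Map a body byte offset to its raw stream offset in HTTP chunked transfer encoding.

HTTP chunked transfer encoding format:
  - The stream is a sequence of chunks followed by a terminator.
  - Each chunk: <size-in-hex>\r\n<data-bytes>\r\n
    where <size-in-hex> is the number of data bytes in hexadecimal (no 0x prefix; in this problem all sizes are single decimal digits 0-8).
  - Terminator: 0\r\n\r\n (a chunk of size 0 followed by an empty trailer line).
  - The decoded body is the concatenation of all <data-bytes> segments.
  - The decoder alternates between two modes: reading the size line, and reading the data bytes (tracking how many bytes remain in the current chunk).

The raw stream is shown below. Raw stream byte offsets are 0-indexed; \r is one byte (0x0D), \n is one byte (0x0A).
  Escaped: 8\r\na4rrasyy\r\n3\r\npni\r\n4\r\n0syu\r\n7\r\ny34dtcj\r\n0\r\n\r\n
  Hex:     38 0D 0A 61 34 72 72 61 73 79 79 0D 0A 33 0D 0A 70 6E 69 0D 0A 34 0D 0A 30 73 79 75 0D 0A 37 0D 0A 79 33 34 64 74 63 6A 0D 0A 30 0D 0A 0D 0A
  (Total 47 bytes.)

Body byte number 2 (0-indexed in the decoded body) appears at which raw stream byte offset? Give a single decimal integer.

Chunk 1: stream[0..1]='8' size=0x8=8, data at stream[3..11]='a4rrasyy' -> body[0..8], body so far='a4rrasyy'
Chunk 2: stream[13..14]='3' size=0x3=3, data at stream[16..19]='pni' -> body[8..11], body so far='a4rrasyypni'
Chunk 3: stream[21..22]='4' size=0x4=4, data at stream[24..28]='0syu' -> body[11..15], body so far='a4rrasyypni0syu'
Chunk 4: stream[30..31]='7' size=0x7=7, data at stream[33..40]='y34dtcj' -> body[15..22], body so far='a4rrasyypni0syuy34dtcj'
Chunk 5: stream[42..43]='0' size=0 (terminator). Final body='a4rrasyypni0syuy34dtcj' (22 bytes)
Body byte 2 at stream offset 5

Answer: 5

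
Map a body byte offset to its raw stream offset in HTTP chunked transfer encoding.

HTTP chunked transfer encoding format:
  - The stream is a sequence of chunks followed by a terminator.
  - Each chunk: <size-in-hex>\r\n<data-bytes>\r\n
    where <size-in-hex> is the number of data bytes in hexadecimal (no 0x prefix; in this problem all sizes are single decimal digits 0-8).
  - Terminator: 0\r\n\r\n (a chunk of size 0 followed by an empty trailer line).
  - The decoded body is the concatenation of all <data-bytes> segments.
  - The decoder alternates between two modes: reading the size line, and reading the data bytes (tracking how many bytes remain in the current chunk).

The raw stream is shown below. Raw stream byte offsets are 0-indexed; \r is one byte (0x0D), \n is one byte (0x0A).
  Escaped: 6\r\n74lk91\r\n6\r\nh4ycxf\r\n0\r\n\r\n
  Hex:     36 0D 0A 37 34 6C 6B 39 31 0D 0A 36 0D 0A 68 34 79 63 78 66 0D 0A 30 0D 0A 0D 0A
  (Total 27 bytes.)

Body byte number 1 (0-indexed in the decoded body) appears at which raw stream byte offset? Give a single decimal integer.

Answer: 4

Derivation:
Chunk 1: stream[0..1]='6' size=0x6=6, data at stream[3..9]='74lk91' -> body[0..6], body so far='74lk91'
Chunk 2: stream[11..12]='6' size=0x6=6, data at stream[14..20]='h4ycxf' -> body[6..12], body so far='74lk91h4ycxf'
Chunk 3: stream[22..23]='0' size=0 (terminator). Final body='74lk91h4ycxf' (12 bytes)
Body byte 1 at stream offset 4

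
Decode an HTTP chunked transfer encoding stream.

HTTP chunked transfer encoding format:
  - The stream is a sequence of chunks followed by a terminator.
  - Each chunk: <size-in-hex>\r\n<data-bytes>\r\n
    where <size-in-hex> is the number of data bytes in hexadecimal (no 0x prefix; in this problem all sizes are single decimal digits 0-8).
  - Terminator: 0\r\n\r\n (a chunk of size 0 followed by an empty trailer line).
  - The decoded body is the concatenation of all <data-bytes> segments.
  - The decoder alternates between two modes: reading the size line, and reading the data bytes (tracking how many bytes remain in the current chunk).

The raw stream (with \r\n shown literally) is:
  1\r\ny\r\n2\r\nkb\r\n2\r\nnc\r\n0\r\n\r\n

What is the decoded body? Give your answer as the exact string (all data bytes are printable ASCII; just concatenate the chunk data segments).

Answer: ykbnc

Derivation:
Chunk 1: stream[0..1]='1' size=0x1=1, data at stream[3..4]='y' -> body[0..1], body so far='y'
Chunk 2: stream[6..7]='2' size=0x2=2, data at stream[9..11]='kb' -> body[1..3], body so far='ykb'
Chunk 3: stream[13..14]='2' size=0x2=2, data at stream[16..18]='nc' -> body[3..5], body so far='ykbnc'
Chunk 4: stream[20..21]='0' size=0 (terminator). Final body='ykbnc' (5 bytes)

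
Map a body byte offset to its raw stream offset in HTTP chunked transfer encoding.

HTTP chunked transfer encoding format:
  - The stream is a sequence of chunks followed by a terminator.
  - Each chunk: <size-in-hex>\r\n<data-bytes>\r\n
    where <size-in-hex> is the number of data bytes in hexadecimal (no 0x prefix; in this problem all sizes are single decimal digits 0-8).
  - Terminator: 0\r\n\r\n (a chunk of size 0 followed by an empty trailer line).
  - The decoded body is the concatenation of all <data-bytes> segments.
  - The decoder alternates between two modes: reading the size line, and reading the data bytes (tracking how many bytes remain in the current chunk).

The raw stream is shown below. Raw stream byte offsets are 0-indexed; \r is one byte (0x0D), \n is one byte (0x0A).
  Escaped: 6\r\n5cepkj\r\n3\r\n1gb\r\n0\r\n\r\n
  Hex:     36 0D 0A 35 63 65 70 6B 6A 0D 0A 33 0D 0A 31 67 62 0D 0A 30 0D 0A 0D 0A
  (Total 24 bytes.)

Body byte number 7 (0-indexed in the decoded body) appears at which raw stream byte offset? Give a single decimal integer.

Chunk 1: stream[0..1]='6' size=0x6=6, data at stream[3..9]='5cepkj' -> body[0..6], body so far='5cepkj'
Chunk 2: stream[11..12]='3' size=0x3=3, data at stream[14..17]='1gb' -> body[6..9], body so far='5cepkj1gb'
Chunk 3: stream[19..20]='0' size=0 (terminator). Final body='5cepkj1gb' (9 bytes)
Body byte 7 at stream offset 15

Answer: 15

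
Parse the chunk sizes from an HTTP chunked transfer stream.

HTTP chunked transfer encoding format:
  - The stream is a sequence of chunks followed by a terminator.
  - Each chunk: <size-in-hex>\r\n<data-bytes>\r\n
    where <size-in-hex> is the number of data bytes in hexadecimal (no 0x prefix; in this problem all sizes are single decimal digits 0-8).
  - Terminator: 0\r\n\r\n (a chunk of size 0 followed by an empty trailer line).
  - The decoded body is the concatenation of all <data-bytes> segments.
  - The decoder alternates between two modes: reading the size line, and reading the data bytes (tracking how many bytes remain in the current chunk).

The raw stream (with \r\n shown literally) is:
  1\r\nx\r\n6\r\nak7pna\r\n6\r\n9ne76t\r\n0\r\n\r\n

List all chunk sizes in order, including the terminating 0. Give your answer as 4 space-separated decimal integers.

Answer: 1 6 6 0

Derivation:
Chunk 1: stream[0..1]='1' size=0x1=1, data at stream[3..4]='x' -> body[0..1], body so far='x'
Chunk 2: stream[6..7]='6' size=0x6=6, data at stream[9..15]='ak7pna' -> body[1..7], body so far='xak7pna'
Chunk 3: stream[17..18]='6' size=0x6=6, data at stream[20..26]='9ne76t' -> body[7..13], body so far='xak7pna9ne76t'
Chunk 4: stream[28..29]='0' size=0 (terminator). Final body='xak7pna9ne76t' (13 bytes)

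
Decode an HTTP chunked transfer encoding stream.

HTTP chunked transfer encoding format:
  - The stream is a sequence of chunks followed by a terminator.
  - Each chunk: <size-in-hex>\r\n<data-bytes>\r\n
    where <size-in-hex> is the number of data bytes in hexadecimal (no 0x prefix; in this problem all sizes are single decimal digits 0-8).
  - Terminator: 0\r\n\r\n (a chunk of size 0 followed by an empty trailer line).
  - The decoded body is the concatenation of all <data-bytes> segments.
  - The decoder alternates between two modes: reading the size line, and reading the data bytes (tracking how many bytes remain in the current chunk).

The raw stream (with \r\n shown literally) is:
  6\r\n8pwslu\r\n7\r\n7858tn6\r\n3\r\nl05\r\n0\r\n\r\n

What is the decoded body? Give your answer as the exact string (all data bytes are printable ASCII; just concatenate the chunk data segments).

Answer: 8pwslu7858tn6l05

Derivation:
Chunk 1: stream[0..1]='6' size=0x6=6, data at stream[3..9]='8pwslu' -> body[0..6], body so far='8pwslu'
Chunk 2: stream[11..12]='7' size=0x7=7, data at stream[14..21]='7858tn6' -> body[6..13], body so far='8pwslu7858tn6'
Chunk 3: stream[23..24]='3' size=0x3=3, data at stream[26..29]='l05' -> body[13..16], body so far='8pwslu7858tn6l05'
Chunk 4: stream[31..32]='0' size=0 (terminator). Final body='8pwslu7858tn6l05' (16 bytes)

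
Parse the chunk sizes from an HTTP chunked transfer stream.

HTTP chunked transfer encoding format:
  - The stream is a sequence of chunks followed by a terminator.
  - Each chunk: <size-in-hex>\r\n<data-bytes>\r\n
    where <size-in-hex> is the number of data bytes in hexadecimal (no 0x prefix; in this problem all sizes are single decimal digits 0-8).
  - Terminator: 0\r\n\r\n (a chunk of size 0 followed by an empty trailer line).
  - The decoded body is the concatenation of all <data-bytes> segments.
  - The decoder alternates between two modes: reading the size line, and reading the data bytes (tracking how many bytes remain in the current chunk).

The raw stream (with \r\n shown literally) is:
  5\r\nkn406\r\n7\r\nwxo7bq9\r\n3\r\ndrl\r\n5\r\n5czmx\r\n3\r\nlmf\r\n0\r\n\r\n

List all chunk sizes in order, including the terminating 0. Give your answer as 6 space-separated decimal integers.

Chunk 1: stream[0..1]='5' size=0x5=5, data at stream[3..8]='kn406' -> body[0..5], body so far='kn406'
Chunk 2: stream[10..11]='7' size=0x7=7, data at stream[13..20]='wxo7bq9' -> body[5..12], body so far='kn406wxo7bq9'
Chunk 3: stream[22..23]='3' size=0x3=3, data at stream[25..28]='drl' -> body[12..15], body so far='kn406wxo7bq9drl'
Chunk 4: stream[30..31]='5' size=0x5=5, data at stream[33..38]='5czmx' -> body[15..20], body so far='kn406wxo7bq9drl5czmx'
Chunk 5: stream[40..41]='3' size=0x3=3, data at stream[43..46]='lmf' -> body[20..23], body so far='kn406wxo7bq9drl5czmxlmf'
Chunk 6: stream[48..49]='0' size=0 (terminator). Final body='kn406wxo7bq9drl5czmxlmf' (23 bytes)

Answer: 5 7 3 5 3 0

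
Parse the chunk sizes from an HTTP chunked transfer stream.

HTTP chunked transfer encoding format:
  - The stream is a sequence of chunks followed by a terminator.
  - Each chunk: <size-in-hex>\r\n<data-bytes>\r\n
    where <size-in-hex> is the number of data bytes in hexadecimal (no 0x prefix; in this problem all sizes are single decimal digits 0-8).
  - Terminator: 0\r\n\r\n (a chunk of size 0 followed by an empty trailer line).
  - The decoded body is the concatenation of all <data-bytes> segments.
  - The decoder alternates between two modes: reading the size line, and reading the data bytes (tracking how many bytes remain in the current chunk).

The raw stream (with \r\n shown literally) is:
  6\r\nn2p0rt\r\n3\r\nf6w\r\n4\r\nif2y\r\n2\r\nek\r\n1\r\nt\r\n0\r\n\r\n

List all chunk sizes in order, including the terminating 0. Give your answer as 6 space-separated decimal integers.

Answer: 6 3 4 2 1 0

Derivation:
Chunk 1: stream[0..1]='6' size=0x6=6, data at stream[3..9]='n2p0rt' -> body[0..6], body so far='n2p0rt'
Chunk 2: stream[11..12]='3' size=0x3=3, data at stream[14..17]='f6w' -> body[6..9], body so far='n2p0rtf6w'
Chunk 3: stream[19..20]='4' size=0x4=4, data at stream[22..26]='if2y' -> body[9..13], body so far='n2p0rtf6wif2y'
Chunk 4: stream[28..29]='2' size=0x2=2, data at stream[31..33]='ek' -> body[13..15], body so far='n2p0rtf6wif2yek'
Chunk 5: stream[35..36]='1' size=0x1=1, data at stream[38..39]='t' -> body[15..16], body so far='n2p0rtf6wif2yekt'
Chunk 6: stream[41..42]='0' size=0 (terminator). Final body='n2p0rtf6wif2yekt' (16 bytes)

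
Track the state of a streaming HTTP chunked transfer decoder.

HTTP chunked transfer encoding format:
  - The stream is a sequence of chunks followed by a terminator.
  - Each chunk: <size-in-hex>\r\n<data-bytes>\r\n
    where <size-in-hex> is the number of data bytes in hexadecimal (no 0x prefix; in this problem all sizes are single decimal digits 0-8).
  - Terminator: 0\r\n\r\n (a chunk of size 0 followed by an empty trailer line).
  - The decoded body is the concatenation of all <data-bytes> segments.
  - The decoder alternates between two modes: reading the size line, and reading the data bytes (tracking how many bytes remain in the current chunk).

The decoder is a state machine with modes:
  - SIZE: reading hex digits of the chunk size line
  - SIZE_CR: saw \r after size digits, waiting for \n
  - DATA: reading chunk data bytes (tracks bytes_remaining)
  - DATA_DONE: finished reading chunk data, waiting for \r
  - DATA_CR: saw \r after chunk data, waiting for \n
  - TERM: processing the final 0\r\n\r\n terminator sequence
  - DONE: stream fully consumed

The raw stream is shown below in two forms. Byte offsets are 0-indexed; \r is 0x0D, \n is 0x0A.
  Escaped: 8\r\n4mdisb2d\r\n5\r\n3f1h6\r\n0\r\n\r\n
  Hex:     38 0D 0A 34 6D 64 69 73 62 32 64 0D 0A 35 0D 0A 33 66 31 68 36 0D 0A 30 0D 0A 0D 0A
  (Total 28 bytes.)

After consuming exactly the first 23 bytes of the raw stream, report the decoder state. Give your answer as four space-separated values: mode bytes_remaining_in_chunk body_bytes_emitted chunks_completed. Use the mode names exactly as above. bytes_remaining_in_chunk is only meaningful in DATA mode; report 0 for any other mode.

Answer: SIZE 0 13 2

Derivation:
Byte 0 = '8': mode=SIZE remaining=0 emitted=0 chunks_done=0
Byte 1 = 0x0D: mode=SIZE_CR remaining=0 emitted=0 chunks_done=0
Byte 2 = 0x0A: mode=DATA remaining=8 emitted=0 chunks_done=0
Byte 3 = '4': mode=DATA remaining=7 emitted=1 chunks_done=0
Byte 4 = 'm': mode=DATA remaining=6 emitted=2 chunks_done=0
Byte 5 = 'd': mode=DATA remaining=5 emitted=3 chunks_done=0
Byte 6 = 'i': mode=DATA remaining=4 emitted=4 chunks_done=0
Byte 7 = 's': mode=DATA remaining=3 emitted=5 chunks_done=0
Byte 8 = 'b': mode=DATA remaining=2 emitted=6 chunks_done=0
Byte 9 = '2': mode=DATA remaining=1 emitted=7 chunks_done=0
Byte 10 = 'd': mode=DATA_DONE remaining=0 emitted=8 chunks_done=0
Byte 11 = 0x0D: mode=DATA_CR remaining=0 emitted=8 chunks_done=0
Byte 12 = 0x0A: mode=SIZE remaining=0 emitted=8 chunks_done=1
Byte 13 = '5': mode=SIZE remaining=0 emitted=8 chunks_done=1
Byte 14 = 0x0D: mode=SIZE_CR remaining=0 emitted=8 chunks_done=1
Byte 15 = 0x0A: mode=DATA remaining=5 emitted=8 chunks_done=1
Byte 16 = '3': mode=DATA remaining=4 emitted=9 chunks_done=1
Byte 17 = 'f': mode=DATA remaining=3 emitted=10 chunks_done=1
Byte 18 = '1': mode=DATA remaining=2 emitted=11 chunks_done=1
Byte 19 = 'h': mode=DATA remaining=1 emitted=12 chunks_done=1
Byte 20 = '6': mode=DATA_DONE remaining=0 emitted=13 chunks_done=1
Byte 21 = 0x0D: mode=DATA_CR remaining=0 emitted=13 chunks_done=1
Byte 22 = 0x0A: mode=SIZE remaining=0 emitted=13 chunks_done=2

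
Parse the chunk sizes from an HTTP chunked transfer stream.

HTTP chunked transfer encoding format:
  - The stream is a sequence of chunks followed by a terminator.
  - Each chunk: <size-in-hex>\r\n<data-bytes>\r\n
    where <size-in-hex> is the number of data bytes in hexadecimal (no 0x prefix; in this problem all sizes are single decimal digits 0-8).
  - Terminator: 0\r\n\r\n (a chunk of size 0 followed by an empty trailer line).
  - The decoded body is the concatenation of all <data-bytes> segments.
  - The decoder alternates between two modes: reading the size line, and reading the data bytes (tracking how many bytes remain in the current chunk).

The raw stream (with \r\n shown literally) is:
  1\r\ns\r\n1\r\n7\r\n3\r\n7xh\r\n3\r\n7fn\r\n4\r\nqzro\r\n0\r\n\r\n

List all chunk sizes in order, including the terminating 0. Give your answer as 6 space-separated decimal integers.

Chunk 1: stream[0..1]='1' size=0x1=1, data at stream[3..4]='s' -> body[0..1], body so far='s'
Chunk 2: stream[6..7]='1' size=0x1=1, data at stream[9..10]='7' -> body[1..2], body so far='s7'
Chunk 3: stream[12..13]='3' size=0x3=3, data at stream[15..18]='7xh' -> body[2..5], body so far='s77xh'
Chunk 4: stream[20..21]='3' size=0x3=3, data at stream[23..26]='7fn' -> body[5..8], body so far='s77xh7fn'
Chunk 5: stream[28..29]='4' size=0x4=4, data at stream[31..35]='qzro' -> body[8..12], body so far='s77xh7fnqzro'
Chunk 6: stream[37..38]='0' size=0 (terminator). Final body='s77xh7fnqzro' (12 bytes)

Answer: 1 1 3 3 4 0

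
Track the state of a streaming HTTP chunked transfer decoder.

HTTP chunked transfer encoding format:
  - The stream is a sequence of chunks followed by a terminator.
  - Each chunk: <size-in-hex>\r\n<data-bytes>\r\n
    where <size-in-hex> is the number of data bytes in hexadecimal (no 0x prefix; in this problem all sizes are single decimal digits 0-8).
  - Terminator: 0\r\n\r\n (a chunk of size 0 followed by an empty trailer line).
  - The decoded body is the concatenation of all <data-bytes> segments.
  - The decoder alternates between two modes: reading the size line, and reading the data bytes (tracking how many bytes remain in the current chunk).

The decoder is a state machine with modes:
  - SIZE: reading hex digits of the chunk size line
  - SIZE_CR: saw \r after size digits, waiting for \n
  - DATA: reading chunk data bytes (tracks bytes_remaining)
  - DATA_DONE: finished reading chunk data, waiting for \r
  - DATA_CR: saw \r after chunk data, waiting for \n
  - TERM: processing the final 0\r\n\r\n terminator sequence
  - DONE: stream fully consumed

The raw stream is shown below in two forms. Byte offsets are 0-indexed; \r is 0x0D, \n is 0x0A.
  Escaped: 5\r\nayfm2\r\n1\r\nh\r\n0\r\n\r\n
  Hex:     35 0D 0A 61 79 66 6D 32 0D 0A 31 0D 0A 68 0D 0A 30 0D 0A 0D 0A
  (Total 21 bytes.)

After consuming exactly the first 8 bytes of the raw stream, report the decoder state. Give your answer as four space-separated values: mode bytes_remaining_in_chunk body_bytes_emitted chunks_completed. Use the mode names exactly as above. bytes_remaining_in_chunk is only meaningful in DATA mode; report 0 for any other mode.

Byte 0 = '5': mode=SIZE remaining=0 emitted=0 chunks_done=0
Byte 1 = 0x0D: mode=SIZE_CR remaining=0 emitted=0 chunks_done=0
Byte 2 = 0x0A: mode=DATA remaining=5 emitted=0 chunks_done=0
Byte 3 = 'a': mode=DATA remaining=4 emitted=1 chunks_done=0
Byte 4 = 'y': mode=DATA remaining=3 emitted=2 chunks_done=0
Byte 5 = 'f': mode=DATA remaining=2 emitted=3 chunks_done=0
Byte 6 = 'm': mode=DATA remaining=1 emitted=4 chunks_done=0
Byte 7 = '2': mode=DATA_DONE remaining=0 emitted=5 chunks_done=0

Answer: DATA_DONE 0 5 0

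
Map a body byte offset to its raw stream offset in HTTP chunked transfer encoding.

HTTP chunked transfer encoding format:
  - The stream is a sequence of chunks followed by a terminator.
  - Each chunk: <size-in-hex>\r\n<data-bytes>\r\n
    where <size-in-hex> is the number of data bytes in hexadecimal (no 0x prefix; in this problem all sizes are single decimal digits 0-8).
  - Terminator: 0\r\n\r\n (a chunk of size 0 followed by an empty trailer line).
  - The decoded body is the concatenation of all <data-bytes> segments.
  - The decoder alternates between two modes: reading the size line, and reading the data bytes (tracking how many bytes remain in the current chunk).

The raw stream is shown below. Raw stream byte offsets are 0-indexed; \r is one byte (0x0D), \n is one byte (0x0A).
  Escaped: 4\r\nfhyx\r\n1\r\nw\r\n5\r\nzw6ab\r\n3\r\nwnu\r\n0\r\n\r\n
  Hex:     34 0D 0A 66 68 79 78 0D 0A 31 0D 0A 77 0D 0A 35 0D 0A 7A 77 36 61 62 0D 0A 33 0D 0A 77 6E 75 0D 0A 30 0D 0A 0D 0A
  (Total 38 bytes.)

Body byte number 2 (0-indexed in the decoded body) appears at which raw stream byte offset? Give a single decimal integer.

Answer: 5

Derivation:
Chunk 1: stream[0..1]='4' size=0x4=4, data at stream[3..7]='fhyx' -> body[0..4], body so far='fhyx'
Chunk 2: stream[9..10]='1' size=0x1=1, data at stream[12..13]='w' -> body[4..5], body so far='fhyxw'
Chunk 3: stream[15..16]='5' size=0x5=5, data at stream[18..23]='zw6ab' -> body[5..10], body so far='fhyxwzw6ab'
Chunk 4: stream[25..26]='3' size=0x3=3, data at stream[28..31]='wnu' -> body[10..13], body so far='fhyxwzw6abwnu'
Chunk 5: stream[33..34]='0' size=0 (terminator). Final body='fhyxwzw6abwnu' (13 bytes)
Body byte 2 at stream offset 5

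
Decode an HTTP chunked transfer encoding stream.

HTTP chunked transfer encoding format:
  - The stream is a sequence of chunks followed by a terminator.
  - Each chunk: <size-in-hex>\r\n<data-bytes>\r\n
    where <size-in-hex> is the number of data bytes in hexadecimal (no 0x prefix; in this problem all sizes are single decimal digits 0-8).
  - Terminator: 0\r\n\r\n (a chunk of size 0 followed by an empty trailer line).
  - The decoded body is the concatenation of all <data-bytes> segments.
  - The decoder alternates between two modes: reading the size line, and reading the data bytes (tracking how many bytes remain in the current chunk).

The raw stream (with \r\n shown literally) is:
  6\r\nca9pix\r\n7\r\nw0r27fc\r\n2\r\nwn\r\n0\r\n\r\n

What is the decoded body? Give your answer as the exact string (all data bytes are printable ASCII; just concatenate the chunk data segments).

Chunk 1: stream[0..1]='6' size=0x6=6, data at stream[3..9]='ca9pix' -> body[0..6], body so far='ca9pix'
Chunk 2: stream[11..12]='7' size=0x7=7, data at stream[14..21]='w0r27fc' -> body[6..13], body so far='ca9pixw0r27fc'
Chunk 3: stream[23..24]='2' size=0x2=2, data at stream[26..28]='wn' -> body[13..15], body so far='ca9pixw0r27fcwn'
Chunk 4: stream[30..31]='0' size=0 (terminator). Final body='ca9pixw0r27fcwn' (15 bytes)

Answer: ca9pixw0r27fcwn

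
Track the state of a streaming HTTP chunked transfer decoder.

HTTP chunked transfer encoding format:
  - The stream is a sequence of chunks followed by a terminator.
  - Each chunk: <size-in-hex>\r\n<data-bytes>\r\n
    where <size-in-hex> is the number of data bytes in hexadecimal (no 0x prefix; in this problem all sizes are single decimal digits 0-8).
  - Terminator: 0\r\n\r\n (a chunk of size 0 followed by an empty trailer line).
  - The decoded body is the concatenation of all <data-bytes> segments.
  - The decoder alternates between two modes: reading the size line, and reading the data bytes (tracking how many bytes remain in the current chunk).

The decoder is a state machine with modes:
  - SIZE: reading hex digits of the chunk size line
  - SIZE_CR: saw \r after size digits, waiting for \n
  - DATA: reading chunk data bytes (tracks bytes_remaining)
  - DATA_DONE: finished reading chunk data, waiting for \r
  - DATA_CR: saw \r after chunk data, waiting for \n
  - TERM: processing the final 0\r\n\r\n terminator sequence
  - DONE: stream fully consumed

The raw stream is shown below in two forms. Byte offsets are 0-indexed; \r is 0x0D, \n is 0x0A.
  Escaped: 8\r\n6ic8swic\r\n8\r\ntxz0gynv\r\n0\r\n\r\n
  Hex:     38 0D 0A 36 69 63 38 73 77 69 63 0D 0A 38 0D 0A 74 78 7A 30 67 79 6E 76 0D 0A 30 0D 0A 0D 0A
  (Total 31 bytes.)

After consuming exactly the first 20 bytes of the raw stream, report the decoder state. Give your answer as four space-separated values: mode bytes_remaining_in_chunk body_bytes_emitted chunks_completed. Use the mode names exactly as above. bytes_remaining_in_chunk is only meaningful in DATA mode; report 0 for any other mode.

Byte 0 = '8': mode=SIZE remaining=0 emitted=0 chunks_done=0
Byte 1 = 0x0D: mode=SIZE_CR remaining=0 emitted=0 chunks_done=0
Byte 2 = 0x0A: mode=DATA remaining=8 emitted=0 chunks_done=0
Byte 3 = '6': mode=DATA remaining=7 emitted=1 chunks_done=0
Byte 4 = 'i': mode=DATA remaining=6 emitted=2 chunks_done=0
Byte 5 = 'c': mode=DATA remaining=5 emitted=3 chunks_done=0
Byte 6 = '8': mode=DATA remaining=4 emitted=4 chunks_done=0
Byte 7 = 's': mode=DATA remaining=3 emitted=5 chunks_done=0
Byte 8 = 'w': mode=DATA remaining=2 emitted=6 chunks_done=0
Byte 9 = 'i': mode=DATA remaining=1 emitted=7 chunks_done=0
Byte 10 = 'c': mode=DATA_DONE remaining=0 emitted=8 chunks_done=0
Byte 11 = 0x0D: mode=DATA_CR remaining=0 emitted=8 chunks_done=0
Byte 12 = 0x0A: mode=SIZE remaining=0 emitted=8 chunks_done=1
Byte 13 = '8': mode=SIZE remaining=0 emitted=8 chunks_done=1
Byte 14 = 0x0D: mode=SIZE_CR remaining=0 emitted=8 chunks_done=1
Byte 15 = 0x0A: mode=DATA remaining=8 emitted=8 chunks_done=1
Byte 16 = 't': mode=DATA remaining=7 emitted=9 chunks_done=1
Byte 17 = 'x': mode=DATA remaining=6 emitted=10 chunks_done=1
Byte 18 = 'z': mode=DATA remaining=5 emitted=11 chunks_done=1
Byte 19 = '0': mode=DATA remaining=4 emitted=12 chunks_done=1

Answer: DATA 4 12 1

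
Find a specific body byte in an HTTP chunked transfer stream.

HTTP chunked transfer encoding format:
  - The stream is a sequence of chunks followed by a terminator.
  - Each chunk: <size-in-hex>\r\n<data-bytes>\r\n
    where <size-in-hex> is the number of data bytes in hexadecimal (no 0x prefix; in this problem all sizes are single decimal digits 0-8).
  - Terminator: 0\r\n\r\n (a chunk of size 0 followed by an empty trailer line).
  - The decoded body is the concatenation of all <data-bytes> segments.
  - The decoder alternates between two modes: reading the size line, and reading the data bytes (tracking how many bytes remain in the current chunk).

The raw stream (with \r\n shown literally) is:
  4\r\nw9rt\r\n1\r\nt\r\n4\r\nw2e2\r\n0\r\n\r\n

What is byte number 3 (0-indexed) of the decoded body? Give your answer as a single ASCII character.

Answer: t

Derivation:
Chunk 1: stream[0..1]='4' size=0x4=4, data at stream[3..7]='w9rt' -> body[0..4], body so far='w9rt'
Chunk 2: stream[9..10]='1' size=0x1=1, data at stream[12..13]='t' -> body[4..5], body so far='w9rtt'
Chunk 3: stream[15..16]='4' size=0x4=4, data at stream[18..22]='w2e2' -> body[5..9], body so far='w9rttw2e2'
Chunk 4: stream[24..25]='0' size=0 (terminator). Final body='w9rttw2e2' (9 bytes)
Body byte 3 = 't'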